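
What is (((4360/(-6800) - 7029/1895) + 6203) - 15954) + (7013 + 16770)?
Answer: 903801463/64430 ≈ 14028.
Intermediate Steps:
(((4360/(-6800) - 7029/1895) + 6203) - 15954) + (7013 + 16770) = (((4360*(-1/6800) - 7029*1/1895) + 6203) - 15954) + 23783 = (((-109/170 - 7029/1895) + 6203) - 15954) + 23783 = ((-280297/64430 + 6203) - 15954) + 23783 = (399378993/64430 - 15954) + 23783 = -628537227/64430 + 23783 = 903801463/64430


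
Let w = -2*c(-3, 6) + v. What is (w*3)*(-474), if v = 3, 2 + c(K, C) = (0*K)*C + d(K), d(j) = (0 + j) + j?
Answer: -27018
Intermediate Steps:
d(j) = 2*j (d(j) = j + j = 2*j)
c(K, C) = -2 + 2*K (c(K, C) = -2 + ((0*K)*C + 2*K) = -2 + (0*C + 2*K) = -2 + (0 + 2*K) = -2 + 2*K)
w = 19 (w = -2*(-2 + 2*(-3)) + 3 = -2*(-2 - 6) + 3 = -2*(-8) + 3 = 16 + 3 = 19)
(w*3)*(-474) = (19*3)*(-474) = 57*(-474) = -27018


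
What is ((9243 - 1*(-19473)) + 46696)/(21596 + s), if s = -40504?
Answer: -18853/4727 ≈ -3.9884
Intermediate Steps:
((9243 - 1*(-19473)) + 46696)/(21596 + s) = ((9243 - 1*(-19473)) + 46696)/(21596 - 40504) = ((9243 + 19473) + 46696)/(-18908) = (28716 + 46696)*(-1/18908) = 75412*(-1/18908) = -18853/4727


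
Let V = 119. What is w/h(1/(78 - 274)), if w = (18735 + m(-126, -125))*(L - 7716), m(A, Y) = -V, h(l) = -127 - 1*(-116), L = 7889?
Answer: -3220568/11 ≈ -2.9278e+5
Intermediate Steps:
h(l) = -11 (h(l) = -127 + 116 = -11)
m(A, Y) = -119 (m(A, Y) = -1*119 = -119)
w = 3220568 (w = (18735 - 119)*(7889 - 7716) = 18616*173 = 3220568)
w/h(1/(78 - 274)) = 3220568/(-11) = 3220568*(-1/11) = -3220568/11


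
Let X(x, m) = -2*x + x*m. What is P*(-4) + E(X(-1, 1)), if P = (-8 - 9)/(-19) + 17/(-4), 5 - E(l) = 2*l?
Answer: 312/19 ≈ 16.421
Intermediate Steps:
X(x, m) = -2*x + m*x
E(l) = 5 - 2*l
P = -255/76 (P = -17*(-1/19) + 17*(-¼) = 17/19 - 17/4 = -255/76 ≈ -3.3553)
P*(-4) + E(X(-1, 1)) = -255/76*(-4) + (5 - (-2)*(-2 + 1)) = 255/19 + (5 - (-2)*(-1)) = 255/19 + (5 - 2*1) = 255/19 + (5 - 2) = 255/19 + 3 = 312/19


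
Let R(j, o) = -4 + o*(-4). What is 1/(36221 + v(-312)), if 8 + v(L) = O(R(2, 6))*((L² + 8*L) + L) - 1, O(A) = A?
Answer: -1/2610796 ≈ -3.8303e-7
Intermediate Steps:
R(j, o) = -4 - 4*o
v(L) = -9 - 252*L - 28*L² (v(L) = -8 + ((-4 - 4*6)*((L² + 8*L) + L) - 1) = -8 + ((-4 - 24)*(L² + 9*L) - 1) = -8 + (-28*(L² + 9*L) - 1) = -8 + ((-252*L - 28*L²) - 1) = -8 + (-1 - 252*L - 28*L²) = -9 - 252*L - 28*L²)
1/(36221 + v(-312)) = 1/(36221 + (-9 - 252*(-312) - 28*(-312)²)) = 1/(36221 + (-9 + 78624 - 28*97344)) = 1/(36221 + (-9 + 78624 - 2725632)) = 1/(36221 - 2647017) = 1/(-2610796) = -1/2610796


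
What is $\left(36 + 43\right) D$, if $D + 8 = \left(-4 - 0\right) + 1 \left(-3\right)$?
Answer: $-1185$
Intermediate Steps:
$D = -15$ ($D = -8 + \left(\left(-4 - 0\right) + 1 \left(-3\right)\right) = -8 + \left(\left(-4 + 0\right) - 3\right) = -8 - 7 = -15$)
$\left(36 + 43\right) D = \left(36 + 43\right) \left(-15\right) = 79 \left(-15\right) = -1185$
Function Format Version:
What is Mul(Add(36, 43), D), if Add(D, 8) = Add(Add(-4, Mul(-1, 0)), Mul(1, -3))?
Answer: -1185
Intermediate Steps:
D = -15 (D = Add(-8, Add(Add(-4, Mul(-1, 0)), Mul(1, -3))) = Add(-8, Add(Add(-4, 0), -3)) = Add(-8, Add(-4, -3)) = Add(-8, -7) = -15)
Mul(Add(36, 43), D) = Mul(Add(36, 43), -15) = Mul(79, -15) = -1185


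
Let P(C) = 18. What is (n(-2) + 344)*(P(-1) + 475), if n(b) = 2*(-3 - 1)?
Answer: 165648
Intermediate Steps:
n(b) = -8 (n(b) = 2*(-4) = -8)
(n(-2) + 344)*(P(-1) + 475) = (-8 + 344)*(18 + 475) = 336*493 = 165648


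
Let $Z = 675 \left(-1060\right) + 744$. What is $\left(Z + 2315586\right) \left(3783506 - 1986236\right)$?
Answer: $2877123734100$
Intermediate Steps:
$Z = -714756$ ($Z = -715500 + 744 = -714756$)
$\left(Z + 2315586\right) \left(3783506 - 1986236\right) = \left(-714756 + 2315586\right) \left(3783506 - 1986236\right) = 1600830 \cdot 1797270 = 2877123734100$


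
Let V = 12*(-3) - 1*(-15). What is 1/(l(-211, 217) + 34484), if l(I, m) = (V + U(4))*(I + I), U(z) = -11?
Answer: 1/47988 ≈ 2.0839e-5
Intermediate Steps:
V = -21 (V = -36 + 15 = -21)
l(I, m) = -64*I (l(I, m) = (-21 - 11)*(I + I) = -64*I)
1/(l(-211, 217) + 34484) = 1/(-64*(-211) + 34484) = 1/(13504 + 34484) = 1/47988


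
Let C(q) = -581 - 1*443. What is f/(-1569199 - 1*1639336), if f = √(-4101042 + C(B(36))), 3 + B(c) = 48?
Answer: -17*I*√14194/3208535 ≈ -0.00063124*I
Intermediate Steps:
B(c) = 45 (B(c) = -3 + 48 = 45)
C(q) = -1024 (C(q) = -581 - 443 = -1024)
f = 17*I*√14194 (f = √(-4101042 - 1024) = √(-4102066) = 17*I*√14194 ≈ 2025.4*I)
f/(-1569199 - 1*1639336) = (17*I*√14194)/(-1569199 - 1*1639336) = (17*I*√14194)/(-1569199 - 1639336) = (17*I*√14194)/(-3208535) = (17*I*√14194)*(-1/3208535) = -17*I*√14194/3208535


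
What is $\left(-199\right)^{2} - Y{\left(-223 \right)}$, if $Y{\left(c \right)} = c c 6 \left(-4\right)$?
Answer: $1233097$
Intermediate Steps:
$Y{\left(c \right)} = - 24 c^{2}$ ($Y{\left(c \right)} = c^{2} \left(-24\right) = - 24 c^{2}$)
$\left(-199\right)^{2} - Y{\left(-223 \right)} = \left(-199\right)^{2} - - 24 \left(-223\right)^{2} = 39601 - \left(-24\right) 49729 = 39601 - -1193496 = 39601 + 1193496 = 1233097$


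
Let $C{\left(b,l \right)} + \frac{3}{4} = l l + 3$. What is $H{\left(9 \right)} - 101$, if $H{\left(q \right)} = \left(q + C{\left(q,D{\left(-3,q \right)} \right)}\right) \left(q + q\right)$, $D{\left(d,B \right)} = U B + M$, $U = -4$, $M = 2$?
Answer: $\frac{41819}{2} \approx 20910.0$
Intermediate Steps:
$D{\left(d,B \right)} = 2 - 4 B$ ($D{\left(d,B \right)} = - 4 B + 2 = 2 - 4 B$)
$C{\left(b,l \right)} = \frac{9}{4} + l^{2}$ ($C{\left(b,l \right)} = - \frac{3}{4} + \left(l l + 3\right) = - \frac{3}{4} + \left(l^{2} + 3\right) = - \frac{3}{4} + \left(3 + l^{2}\right) = \frac{9}{4} + l^{2}$)
$H{\left(q \right)} = 2 q \left(\frac{9}{4} + q + \left(2 - 4 q\right)^{2}\right)$ ($H{\left(q \right)} = \left(q + \left(\frac{9}{4} + \left(2 - 4 q\right)^{2}\right)\right) \left(q + q\right) = \left(\frac{9}{4} + q + \left(2 - 4 q\right)^{2}\right) 2 q = 2 q \left(\frac{9}{4} + q + \left(2 - 4 q\right)^{2}\right)$)
$H{\left(9 \right)} - 101 = \frac{1}{2} \cdot 9 \left(25 - 540 + 64 \cdot 9^{2}\right) - 101 = \frac{1}{2} \cdot 9 \left(25 - 540 + 64 \cdot 81\right) - 101 = \frac{1}{2} \cdot 9 \left(25 - 540 + 5184\right) - 101 = \frac{1}{2} \cdot 9 \cdot 4669 - 101 = \frac{42021}{2} - 101 = \frac{41819}{2}$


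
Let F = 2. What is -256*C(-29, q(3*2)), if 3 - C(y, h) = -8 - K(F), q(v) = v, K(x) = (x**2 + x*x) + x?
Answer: -5376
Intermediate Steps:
K(x) = x + 2*x**2 (K(x) = (x**2 + x**2) + x = 2*x**2 + x = x + 2*x**2)
C(y, h) = 21 (C(y, h) = 3 - (-8 - 2*(1 + 2*2)) = 3 - (-8 - 2*(1 + 4)) = 3 - (-8 - 2*5) = 3 - (-8 - 1*10) = 3 - (-8 - 10) = 3 - 1*(-18) = 3 + 18 = 21)
-256*C(-29, q(3*2)) = -256*21 = -5376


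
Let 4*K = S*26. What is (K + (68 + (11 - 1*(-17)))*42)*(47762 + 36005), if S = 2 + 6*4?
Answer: 351905167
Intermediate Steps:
S = 26 (S = 2 + 24 = 26)
K = 169 (K = (26*26)/4 = (1/4)*676 = 169)
(K + (68 + (11 - 1*(-17)))*42)*(47762 + 36005) = (169 + (68 + (11 - 1*(-17)))*42)*(47762 + 36005) = (169 + (68 + (11 + 17))*42)*83767 = (169 + (68 + 28)*42)*83767 = (169 + 96*42)*83767 = (169 + 4032)*83767 = 4201*83767 = 351905167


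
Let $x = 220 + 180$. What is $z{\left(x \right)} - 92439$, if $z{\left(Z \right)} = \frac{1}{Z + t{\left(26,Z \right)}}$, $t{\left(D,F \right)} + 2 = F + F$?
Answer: $- \frac{110741921}{1198} \approx -92439.0$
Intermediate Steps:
$x = 400$
$t{\left(D,F \right)} = -2 + 2 F$ ($t{\left(D,F \right)} = -2 + \left(F + F\right) = -2 + 2 F$)
$z{\left(Z \right)} = \frac{1}{-2 + 3 Z}$ ($z{\left(Z \right)} = \frac{1}{Z + \left(-2 + 2 Z\right)} = \frac{1}{-2 + 3 Z}$)
$z{\left(x \right)} - 92439 = \frac{1}{-2 + 3 \cdot 400} - 92439 = \frac{1}{-2 + 1200} - 92439 = \frac{1}{1198} - 92439 = - \frac{110741921}{1198}$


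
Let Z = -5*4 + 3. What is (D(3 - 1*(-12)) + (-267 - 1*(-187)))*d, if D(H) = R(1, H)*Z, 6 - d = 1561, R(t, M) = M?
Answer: 520925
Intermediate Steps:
d = -1555 (d = 6 - 1*1561 = 6 - 1561 = -1555)
Z = -17 (Z = -20 + 3 = -17)
D(H) = -17*H (D(H) = H*(-17) = -17*H)
(D(3 - 1*(-12)) + (-267 - 1*(-187)))*d = (-17*(3 - 1*(-12)) + (-267 - 1*(-187)))*(-1555) = (-17*(3 + 12) + (-267 + 187))*(-1555) = (-17*15 - 80)*(-1555) = (-255 - 80)*(-1555) = -335*(-1555) = 520925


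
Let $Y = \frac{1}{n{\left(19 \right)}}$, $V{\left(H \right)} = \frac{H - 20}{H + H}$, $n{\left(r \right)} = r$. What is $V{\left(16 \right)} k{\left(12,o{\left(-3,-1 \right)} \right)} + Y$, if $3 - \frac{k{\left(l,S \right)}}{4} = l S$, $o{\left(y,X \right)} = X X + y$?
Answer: $- \frac{511}{38} \approx -13.447$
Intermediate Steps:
$o{\left(y,X \right)} = y + X^{2}$ ($o{\left(y,X \right)} = X^{2} + y = y + X^{2}$)
$k{\left(l,S \right)} = 12 - 4 S l$ ($k{\left(l,S \right)} = 12 - 4 l S = 12 - 4 S l$)
$V{\left(H \right)} = \frac{-20 + H}{2 H}$
$Y = \frac{1}{19} \approx 0.052632$
$V{\left(16 \right)} k{\left(12,o{\left(-3,-1 \right)} \right)} + Y = \frac{-20 + 16}{2 \cdot 16} \left(12 - 4 \left(-3 + \left(-1\right)^{2}\right) 12\right) + \frac{1}{19} = \frac{1}{2} \cdot \frac{1}{16} \left(-4\right) \left(12 - 4 \left(-3 + 1\right) 12\right) + \frac{1}{19} = - \frac{12 - \left(-8\right) 12}{8} + \frac{1}{19} = - \frac{12 + 96}{8} + \frac{1}{19} = \left(- \frac{1}{8}\right) 108 + \frac{1}{19} = - \frac{27}{2} + \frac{1}{19} = - \frac{511}{38}$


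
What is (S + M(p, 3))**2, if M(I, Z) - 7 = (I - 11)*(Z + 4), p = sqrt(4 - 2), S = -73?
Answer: 20547 - 2002*sqrt(2) ≈ 17716.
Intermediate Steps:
p = sqrt(2) ≈ 1.4142
M(I, Z) = 7 + (-11 + I)*(4 + Z) (M(I, Z) = 7 + (I - 11)*(Z + 4) = 7 + (-11 + I)*(4 + Z))
(S + M(p, 3))**2 = (-73 + (-37 - 11*3 + 4*sqrt(2) + sqrt(2)*3))**2 = (-73 + (-37 - 33 + 4*sqrt(2) + 3*sqrt(2)))**2 = (-73 + (-70 + 7*sqrt(2)))**2 = (-143 + 7*sqrt(2))**2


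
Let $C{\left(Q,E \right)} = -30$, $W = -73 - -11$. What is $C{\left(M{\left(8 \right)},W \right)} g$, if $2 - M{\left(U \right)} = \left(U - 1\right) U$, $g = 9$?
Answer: $-270$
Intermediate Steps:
$M{\left(U \right)} = 2 - U \left(-1 + U\right)$ ($M{\left(U \right)} = 2 - \left(U - 1\right) U = 2 - \left(-1 + U\right) U = 2 - U \left(-1 + U\right)$)
$W = -62$ ($W = -73 + 11 = -62$)
$C{\left(M{\left(8 \right)},W \right)} g = \left(-30\right) 9 = -270$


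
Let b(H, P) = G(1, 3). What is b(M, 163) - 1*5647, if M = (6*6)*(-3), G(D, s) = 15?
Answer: -5632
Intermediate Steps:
M = -108 (M = 36*(-3) = -108)
b(H, P) = 15
b(M, 163) - 1*5647 = 15 - 1*5647 = 15 - 5647 = -5632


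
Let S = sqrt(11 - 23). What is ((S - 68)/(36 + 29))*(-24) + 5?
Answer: 1957/65 - 48*I*sqrt(3)/65 ≈ 30.108 - 1.2791*I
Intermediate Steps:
S = 2*I*sqrt(3) (S = sqrt(-12) = 2*I*sqrt(3) ≈ 3.4641*I)
((S - 68)/(36 + 29))*(-24) + 5 = ((2*I*sqrt(3) - 68)/(36 + 29))*(-24) + 5 = ((-68 + 2*I*sqrt(3))/65)*(-24) + 5 = ((-68 + 2*I*sqrt(3))*(1/65))*(-24) + 5 = (-68/65 + 2*I*sqrt(3)/65)*(-24) + 5 = (1632/65 - 48*I*sqrt(3)/65) + 5 = 1957/65 - 48*I*sqrt(3)/65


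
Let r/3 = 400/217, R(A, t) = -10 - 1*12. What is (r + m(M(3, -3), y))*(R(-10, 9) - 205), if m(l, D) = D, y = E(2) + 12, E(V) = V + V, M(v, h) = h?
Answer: -1060544/217 ≈ -4887.3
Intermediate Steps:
E(V) = 2*V
R(A, t) = -22 (R(A, t) = -10 - 12 = -22)
y = 16 (y = 2*2 + 12 = 4 + 12 = 16)
r = 1200/217 (r = 3*(400/217) = 1200/217 ≈ 5.5300)
(r + m(M(3, -3), y))*(R(-10, 9) - 205) = (1200/217 + 16)*(-22 - 205) = (4672/217)*(-227) = -1060544/217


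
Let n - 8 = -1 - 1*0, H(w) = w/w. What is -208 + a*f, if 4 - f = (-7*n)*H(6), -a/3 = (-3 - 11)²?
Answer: -31372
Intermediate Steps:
H(w) = 1
n = 7 (n = 8 + (-1 - 1*0) = 8 + (-1 + 0) = 8 - 1 = 7)
a = -588 (a = -3*(-3 - 11)² = -3*(-14)² = -3*196 = -588)
f = 53 (f = 4 - (-7*7) = 4 - (-49) = 4 - 1*(-49) = 4 + 49 = 53)
-208 + a*f = -208 - 588*53 = -208 - 31164 = -31372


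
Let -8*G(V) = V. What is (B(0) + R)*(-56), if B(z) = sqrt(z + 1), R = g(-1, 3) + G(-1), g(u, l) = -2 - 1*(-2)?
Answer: -63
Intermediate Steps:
G(V) = -V/8
g(u, l) = 0 (g(u, l) = -2 + 2 = 0)
R = 1/8 (R = 0 - 1/8*(-1) = 0 + 1/8 = 1/8 ≈ 0.12500)
B(z) = sqrt(1 + z)
(B(0) + R)*(-56) = (sqrt(1 + 0) + 1/8)*(-56) = (sqrt(1) + 1/8)*(-56) = (1 + 1/8)*(-56) = (9/8)*(-56) = -63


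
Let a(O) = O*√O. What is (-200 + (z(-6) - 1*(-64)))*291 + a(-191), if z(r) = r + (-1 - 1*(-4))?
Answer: -40449 - 191*I*√191 ≈ -40449.0 - 2639.7*I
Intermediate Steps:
a(O) = O^(3/2)
z(r) = 3 + r (z(r) = r + (-1 + 4) = r + 3 = 3 + r)
(-200 + (z(-6) - 1*(-64)))*291 + a(-191) = (-200 + ((3 - 6) - 1*(-64)))*291 + (-191)^(3/2) = (-200 + (-3 + 64))*291 - 191*I*√191 = (-200 + 61)*291 - 191*I*√191 = -139*291 - 191*I*√191 = -40449 - 191*I*√191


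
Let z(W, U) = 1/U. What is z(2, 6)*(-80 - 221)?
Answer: -301/6 ≈ -50.167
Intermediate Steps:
z(2, 6)*(-80 - 221) = (-80 - 221)/6 = (⅙)*(-301) = -301/6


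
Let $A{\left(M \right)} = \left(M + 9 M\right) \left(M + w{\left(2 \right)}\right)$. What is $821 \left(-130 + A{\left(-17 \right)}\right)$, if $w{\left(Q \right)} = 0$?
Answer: $2265960$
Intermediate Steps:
$A{\left(M \right)} = 10 M^{2}$ ($A{\left(M \right)} = \left(M + 9 M\right) \left(M + 0\right) = 10 M M = 10 M^{2}$)
$821 \left(-130 + A{\left(-17 \right)}\right) = 821 \left(-130 + 10 \left(-17\right)^{2}\right) = 821 \left(-130 + 10 \cdot 289\right) = 821 \left(-130 + 2890\right) = 821 \cdot 2760 = 2265960$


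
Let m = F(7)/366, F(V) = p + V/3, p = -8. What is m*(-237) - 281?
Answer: -101503/366 ≈ -277.33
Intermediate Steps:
F(V) = -8 + V/3
m = -17/1098 (m = (-8 + (⅓)*7)/366 = (-8 + 7/3)*(1/366) = -17/3*1/366 = -17/1098 ≈ -0.015483)
m*(-237) - 281 = -17/1098*(-237) - 281 = 1343/366 - 281 = -101503/366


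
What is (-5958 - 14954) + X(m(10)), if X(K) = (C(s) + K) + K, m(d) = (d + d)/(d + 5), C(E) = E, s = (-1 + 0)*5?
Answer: -62743/3 ≈ -20914.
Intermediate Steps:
s = -5 (s = -1*5 = -5)
m(d) = 2*d/(5 + d) (m(d) = (2*d)/(5 + d) = 2*d/(5 + d))
X(K) = -5 + 2*K (X(K) = (-5 + K) + K = -5 + 2*K)
(-5958 - 14954) + X(m(10)) = (-5958 - 14954) + (-5 + 2*(2*10/(5 + 10))) = -20912 + (-5 + 2*(2*10/15)) = -20912 + (-5 + 2*(2*10*(1/15))) = -20912 + (-5 + 2*(4/3)) = -20912 + (-5 + 8/3) = -20912 - 7/3 = -62743/3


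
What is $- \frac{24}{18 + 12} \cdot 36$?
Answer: $- \frac{144}{5} \approx -28.8$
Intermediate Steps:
$- \frac{24}{18 + 12} \cdot 36 = - \frac{24}{30} \cdot 36 = \left(-24\right) \frac{1}{30} \cdot 36 = \left(- \frac{4}{5}\right) 36 = - \frac{144}{5}$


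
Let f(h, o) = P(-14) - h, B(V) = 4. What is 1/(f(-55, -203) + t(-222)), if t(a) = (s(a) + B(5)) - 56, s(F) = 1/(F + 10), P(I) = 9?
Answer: 212/2543 ≈ 0.083366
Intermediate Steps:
s(F) = 1/(10 + F)
f(h, o) = 9 - h
t(a) = -52 + 1/(10 + a) (t(a) = (1/(10 + a) + 4) - 56 = (4 + 1/(10 + a)) - 56 = -52 + 1/(10 + a))
1/(f(-55, -203) + t(-222)) = 1/((9 - 1*(-55)) + (-519 - 52*(-222))/(10 - 222)) = 1/((9 + 55) + (-519 + 11544)/(-212)) = 1/(64 - 1/212*11025) = 1/(64 - 11025/212) = 1/(2543/212) = 212/2543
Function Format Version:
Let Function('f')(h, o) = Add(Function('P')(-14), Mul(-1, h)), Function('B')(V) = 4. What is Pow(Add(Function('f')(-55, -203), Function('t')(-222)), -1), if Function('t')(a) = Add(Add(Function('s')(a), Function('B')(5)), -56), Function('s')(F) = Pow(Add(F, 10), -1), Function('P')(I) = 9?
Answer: Rational(212, 2543) ≈ 0.083366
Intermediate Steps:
Function('s')(F) = Pow(Add(10, F), -1)
Function('f')(h, o) = Add(9, Mul(-1, h))
Function('t')(a) = Add(-52, Pow(Add(10, a), -1)) (Function('t')(a) = Add(Add(Pow(Add(10, a), -1), 4), -56) = Add(Add(4, Pow(Add(10, a), -1)), -56) = Add(-52, Pow(Add(10, a), -1)))
Pow(Add(Function('f')(-55, -203), Function('t')(-222)), -1) = Pow(Add(Add(9, Mul(-1, -55)), Mul(Pow(Add(10, -222), -1), Add(-519, Mul(-52, -222)))), -1) = Pow(Add(Add(9, 55), Mul(Pow(-212, -1), Add(-519, 11544))), -1) = Pow(Add(64, Mul(Rational(-1, 212), 11025)), -1) = Pow(Add(64, Rational(-11025, 212)), -1) = Pow(Rational(2543, 212), -1) = Rational(212, 2543)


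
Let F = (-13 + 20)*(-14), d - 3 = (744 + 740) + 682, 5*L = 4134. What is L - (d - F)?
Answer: -7201/5 ≈ -1440.2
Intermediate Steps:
L = 4134/5 (L = (1/5)*4134 = 4134/5 ≈ 826.80)
d = 2169 (d = 3 + ((744 + 740) + 682) = 3 + (1484 + 682) = 3 + 2166 = 2169)
F = -98 (F = 7*(-14) = -98)
L - (d - F) = 4134/5 - (2169 - 1*(-98)) = 4134/5 - (2169 + 98) = 4134/5 - 1*2267 = 4134/5 - 2267 = -7201/5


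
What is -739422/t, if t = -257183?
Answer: 739422/257183 ≈ 2.8751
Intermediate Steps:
-739422/t = -739422/(-257183) = -739422*(-1/257183) = 739422/257183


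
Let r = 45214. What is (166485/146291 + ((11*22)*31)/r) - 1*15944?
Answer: -52725694492392/3307200637 ≈ -15943.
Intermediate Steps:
(166485/146291 + ((11*22)*31)/r) - 1*15944 = (166485/146291 + ((11*22)*31)/45214) - 1*15944 = (166485*(1/146291) + (242*31)*(1/45214)) - 15944 = (166485/146291 + 7502*(1/45214)) - 15944 = (166485/146291 + 3751/22607) - 15944 = 4312463936/3307200637 - 15944 = -52725694492392/3307200637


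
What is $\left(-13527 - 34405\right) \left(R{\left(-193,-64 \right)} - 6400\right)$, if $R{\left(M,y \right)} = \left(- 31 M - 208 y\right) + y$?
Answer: $-615015492$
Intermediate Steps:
$R{\left(M,y \right)} = - 207 y - 31 M$ ($R{\left(M,y \right)} = \left(- 208 y - 31 M\right) + y = - 207 y - 31 M$)
$\left(-13527 - 34405\right) \left(R{\left(-193,-64 \right)} - 6400\right) = \left(-13527 - 34405\right) \left(\left(\left(-207\right) \left(-64\right) - -5983\right) - 6400\right) = - 47932 \left(\left(13248 + 5983\right) - 6400\right) = - 47932 \left(19231 - 6400\right) = \left(-47932\right) 12831 = -615015492$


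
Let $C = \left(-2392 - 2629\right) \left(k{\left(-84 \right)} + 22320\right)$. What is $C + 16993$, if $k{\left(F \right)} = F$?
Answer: $-111629963$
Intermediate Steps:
$C = -111646956$ ($C = \left(-2392 - 2629\right) \left(-84 + 22320\right) = \left(-5021\right) 22236 = -111646956$)
$C + 16993 = -111646956 + 16993 = -111629963$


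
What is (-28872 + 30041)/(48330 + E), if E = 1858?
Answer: 1169/50188 ≈ 0.023292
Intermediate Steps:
(-28872 + 30041)/(48330 + E) = (-28872 + 30041)/(48330 + 1858) = 1169/50188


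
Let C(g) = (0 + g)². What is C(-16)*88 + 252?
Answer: 22780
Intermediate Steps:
C(g) = g²
C(-16)*88 + 252 = (-16)²*88 + 252 = 256*88 + 252 = 22528 + 252 = 22780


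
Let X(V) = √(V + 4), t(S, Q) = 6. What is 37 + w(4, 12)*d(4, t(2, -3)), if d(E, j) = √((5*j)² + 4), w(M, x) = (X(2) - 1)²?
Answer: 37 - 8*√339 + 14*√226 ≈ 100.17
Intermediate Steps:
X(V) = √(4 + V)
w(M, x) = (-1 + √6)² (w(M, x) = (√(4 + 2) - 1)² = (√6 - 1)² = (-1 + √6)²)
d(E, j) = √(4 + 25*j²) (d(E, j) = √(25*j² + 4) = √(4 + 25*j²))
37 + w(4, 12)*d(4, t(2, -3)) = 37 + (1 - √6)²*√(4 + 25*6²) = 37 + (1 - √6)²*√(4 + 25*36) = 37 + (1 - √6)²*√(4 + 900) = 37 + (1 - √6)²*√904 = 37 + (1 - √6)²*(2*√226) = 37 + 2*√226*(1 - √6)²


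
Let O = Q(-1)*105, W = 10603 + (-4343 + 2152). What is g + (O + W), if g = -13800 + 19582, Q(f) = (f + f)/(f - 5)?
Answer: 14229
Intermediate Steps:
Q(f) = 2*f/(-5 + f) (Q(f) = (2*f)/(-5 + f) = 2*f/(-5 + f))
W = 8412 (W = 10603 - 2191 = 8412)
O = 35 (O = (2*(-1)/(-5 - 1))*105 = (2*(-1)/(-6))*105 = (2*(-1)*(-⅙))*105 = (⅓)*105 = 35)
g = 5782
g + (O + W) = 5782 + (35 + 8412) = 5782 + 8447 = 14229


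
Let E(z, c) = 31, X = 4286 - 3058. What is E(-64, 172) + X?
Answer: 1259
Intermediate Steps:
X = 1228
E(-64, 172) + X = 31 + 1228 = 1259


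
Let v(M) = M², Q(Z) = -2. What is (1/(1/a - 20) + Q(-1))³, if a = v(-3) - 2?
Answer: -23149125/2685619 ≈ -8.6197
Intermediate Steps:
a = 7 (a = (-3)² - 2 = 9 - 2 = 7)
(1/(1/a - 20) + Q(-1))³ = (1/(1/7 - 20) - 2)³ = (1/(⅐ - 20) - 2)³ = (1/(-139/7) - 2)³ = (-7/139 - 2)³ = (-285/139)³ = -23149125/2685619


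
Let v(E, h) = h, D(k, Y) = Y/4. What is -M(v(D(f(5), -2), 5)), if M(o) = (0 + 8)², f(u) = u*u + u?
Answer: -64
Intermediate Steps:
f(u) = u + u² (f(u) = u² + u = u + u²)
D(k, Y) = Y/4 (D(k, Y) = Y*(¼) = Y/4)
M(o) = 64 (M(o) = 8² = 64)
-M(v(D(f(5), -2), 5)) = -1*64 = -64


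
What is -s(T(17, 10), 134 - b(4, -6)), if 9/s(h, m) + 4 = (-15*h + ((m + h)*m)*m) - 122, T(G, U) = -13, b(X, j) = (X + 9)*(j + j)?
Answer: -9/23295769 ≈ -3.8634e-7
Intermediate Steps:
b(X, j) = 2*j*(9 + X) (b(X, j) = (9 + X)*(2*j) = 2*j*(9 + X))
s(h, m) = 9/(-126 - 15*h + m²*(h + m)) (s(h, m) = 9/(-4 + ((-15*h + ((m + h)*m)*m) - 122)) = 9/(-4 + ((-15*h + ((h + m)*m)*m) - 122)) = 9/(-4 + ((-15*h + (m*(h + m))*m) - 122)) = 9/(-4 + ((-15*h + m²*(h + m)) - 122)) = 9/(-4 + (-122 - 15*h + m²*(h + m))) = 9/(-126 - 15*h + m²*(h + m)))
-s(T(17, 10), 134 - b(4, -6)) = -9/(-126 + (134 - 2*(-6)*(9 + 4))³ - 15*(-13) - 13*(134 - 2*(-6)*(9 + 4))²) = -9/(-126 + (134 - 2*(-6)*13)³ + 195 - 13*(134 - 2*(-6)*13)²) = -9/(-126 + (134 - 1*(-156))³ + 195 - 13*(134 - 1*(-156))²) = -9/(-126 + (134 + 156)³ + 195 - 13*(134 + 156)²) = -9/(-126 + 290³ + 195 - 13*290²) = -9/(-126 + 24389000 + 195 - 13*84100) = -9/(-126 + 24389000 + 195 - 1093300) = -9/23295769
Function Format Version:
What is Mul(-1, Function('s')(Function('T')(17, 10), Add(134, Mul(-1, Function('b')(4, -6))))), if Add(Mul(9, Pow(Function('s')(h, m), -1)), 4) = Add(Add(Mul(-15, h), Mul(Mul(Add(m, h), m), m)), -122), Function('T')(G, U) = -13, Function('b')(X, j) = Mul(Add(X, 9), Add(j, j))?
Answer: Rational(-9, 23295769) ≈ -3.8634e-7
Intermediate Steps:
Function('b')(X, j) = Mul(2, j, Add(9, X)) (Function('b')(X, j) = Mul(Add(9, X), Mul(2, j)) = Mul(2, j, Add(9, X)))
Function('s')(h, m) = Mul(9, Pow(Add(-126, Mul(-15, h), Mul(Pow(m, 2), Add(h, m))), -1)) (Function('s')(h, m) = Mul(9, Pow(Add(-4, Add(Add(Mul(-15, h), Mul(Mul(Add(m, h), m), m)), -122)), -1)) = Mul(9, Pow(Add(-4, Add(Add(Mul(-15, h), Mul(Mul(Add(h, m), m), m)), -122)), -1)) = Mul(9, Pow(Add(-4, Add(Add(Mul(-15, h), Mul(Mul(m, Add(h, m)), m)), -122)), -1)) = Mul(9, Pow(Add(-4, Add(Add(Mul(-15, h), Mul(Pow(m, 2), Add(h, m))), -122)), -1)) = Mul(9, Pow(Add(-4, Add(-122, Mul(-15, h), Mul(Pow(m, 2), Add(h, m)))), -1)) = Mul(9, Pow(Add(-126, Mul(-15, h), Mul(Pow(m, 2), Add(h, m))), -1)))
Mul(-1, Function('s')(Function('T')(17, 10), Add(134, Mul(-1, Function('b')(4, -6))))) = Mul(-1, Mul(9, Pow(Add(-126, Pow(Add(134, Mul(-1, Mul(2, -6, Add(9, 4)))), 3), Mul(-15, -13), Mul(-13, Pow(Add(134, Mul(-1, Mul(2, -6, Add(9, 4)))), 2))), -1))) = Mul(-1, Mul(9, Pow(Add(-126, Pow(Add(134, Mul(-1, Mul(2, -6, 13))), 3), 195, Mul(-13, Pow(Add(134, Mul(-1, Mul(2, -6, 13))), 2))), -1))) = Mul(-1, Mul(9, Pow(Add(-126, Pow(Add(134, Mul(-1, -156)), 3), 195, Mul(-13, Pow(Add(134, Mul(-1, -156)), 2))), -1))) = Mul(-1, Mul(9, Pow(Add(-126, Pow(Add(134, 156), 3), 195, Mul(-13, Pow(Add(134, 156), 2))), -1))) = Mul(-1, Mul(9, Pow(Add(-126, Pow(290, 3), 195, Mul(-13, Pow(290, 2))), -1))) = Mul(-1, Mul(9, Pow(Add(-126, 24389000, 195, Mul(-13, 84100)), -1))) = Mul(-1, Mul(9, Pow(Add(-126, 24389000, 195, -1093300), -1))) = Mul(-1, Mul(9, Pow(23295769, -1))) = Mul(-1, Mul(9, Rational(1, 23295769))) = Mul(-1, Rational(9, 23295769)) = Rational(-9, 23295769)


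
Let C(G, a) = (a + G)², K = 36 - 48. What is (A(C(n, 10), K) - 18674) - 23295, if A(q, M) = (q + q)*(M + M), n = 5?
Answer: -52769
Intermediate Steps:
K = -12
C(G, a) = (G + a)²
A(q, M) = 4*M*q (A(q, M) = (2*q)*(2*M) = 4*M*q)
(A(C(n, 10), K) - 18674) - 23295 = (4*(-12)*(5 + 10)² - 18674) - 23295 = (4*(-12)*15² - 18674) - 23295 = (4*(-12)*225 - 18674) - 23295 = (-10800 - 18674) - 23295 = -29474 - 23295 = -52769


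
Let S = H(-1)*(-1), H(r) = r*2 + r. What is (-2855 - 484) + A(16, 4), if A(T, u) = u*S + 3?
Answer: -3324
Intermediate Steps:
H(r) = 3*r (H(r) = 2*r + r = 3*r)
S = 3 (S = (3*(-1))*(-1) = -3*(-1) = 3)
A(T, u) = 3 + 3*u (A(T, u) = u*3 + 3 = 3*u + 3 = 3 + 3*u)
(-2855 - 484) + A(16, 4) = (-2855 - 484) + (3 + 3*4) = -3339 + (3 + 12) = -3339 + 15 = -3324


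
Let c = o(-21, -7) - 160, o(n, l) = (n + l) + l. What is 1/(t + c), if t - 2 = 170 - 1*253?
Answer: -1/276 ≈ -0.0036232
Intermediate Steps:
o(n, l) = n + 2*l (o(n, l) = (l + n) + l = n + 2*l)
c = -195 (c = (-21 + 2*(-7)) - 160 = (-21 - 14) - 160 = -35 - 160 = -195)
t = -81 (t = 2 + (170 - 1*253) = 2 + (170 - 253) = 2 - 83 = -81)
1/(t + c) = 1/(-81 - 195) = 1/(-276) = -1/276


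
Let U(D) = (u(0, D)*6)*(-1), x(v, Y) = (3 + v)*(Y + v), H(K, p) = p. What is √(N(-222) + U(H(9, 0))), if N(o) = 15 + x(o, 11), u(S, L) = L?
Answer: 12*√321 ≈ 215.00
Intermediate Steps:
U(D) = -6*D (U(D) = (D*6)*(-1) = (6*D)*(-1) = -6*D)
N(o) = 48 + o² + 14*o (N(o) = 15 + (o² + 3*11 + 3*o + 11*o) = 15 + (o² + 33 + 3*o + 11*o) = 15 + (33 + o² + 14*o) = 48 + o² + 14*o)
√(N(-222) + U(H(9, 0))) = √((48 + (-222)² + 14*(-222)) - 6*0) = √((48 + 49284 - 3108) + 0) = √(46224 + 0) = √46224 = 12*√321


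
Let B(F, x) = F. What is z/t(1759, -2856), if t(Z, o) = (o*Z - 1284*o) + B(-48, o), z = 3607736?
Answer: -450967/169581 ≈ -2.6593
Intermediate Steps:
t(Z, o) = -48 - 1284*o + Z*o (t(Z, o) = (o*Z - 1284*o) - 48 = (Z*o - 1284*o) - 48 = (-1284*o + Z*o) - 48 = -48 - 1284*o + Z*o)
z/t(1759, -2856) = 3607736/(-48 - 1284*(-2856) + 1759*(-2856)) = 3607736/(-48 + 3667104 - 5023704) = 3607736/(-1356648) = 3607736*(-1/1356648) = -450967/169581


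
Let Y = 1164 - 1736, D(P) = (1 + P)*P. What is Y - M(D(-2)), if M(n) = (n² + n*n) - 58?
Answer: -522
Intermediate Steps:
D(P) = P*(1 + P)
Y = -572
M(n) = -58 + 2*n² (M(n) = (n² + n²) - 58 = 2*n² - 58 = -58 + 2*n²)
Y - M(D(-2)) = -572 - (-58 + 2*(-2*(1 - 2))²) = -572 - (-58 + 2*(-2*(-1))²) = -572 - (-58 + 2*2²) = -572 - (-58 + 2*4) = -572 - (-58 + 8) = -572 - 1*(-50) = -572 + 50 = -522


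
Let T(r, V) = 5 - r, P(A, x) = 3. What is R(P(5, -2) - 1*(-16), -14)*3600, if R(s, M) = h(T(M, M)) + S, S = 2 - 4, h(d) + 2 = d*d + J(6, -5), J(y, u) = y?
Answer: 1306800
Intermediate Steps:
h(d) = 4 + d² (h(d) = -2 + (d*d + 6) = -2 + (d² + 6) = -2 + (6 + d²) = 4 + d²)
S = -2
R(s, M) = 2 + (5 - M)² (R(s, M) = (4 + (5 - M)²) - 2 = 2 + (5 - M)²)
R(P(5, -2) - 1*(-16), -14)*3600 = (2 + (-5 - 14)²)*3600 = (2 + (-19)²)*3600 = (2 + 361)*3600 = 363*3600 = 1306800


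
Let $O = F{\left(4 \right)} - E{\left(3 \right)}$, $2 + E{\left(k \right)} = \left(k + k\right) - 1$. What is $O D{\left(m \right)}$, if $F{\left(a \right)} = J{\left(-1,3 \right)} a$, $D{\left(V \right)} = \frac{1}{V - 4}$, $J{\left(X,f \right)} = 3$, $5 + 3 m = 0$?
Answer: $- \frac{27}{17} \approx -1.5882$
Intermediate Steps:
$m = - \frac{5}{3}$ ($m = - \frac{5}{3} + \frac{1}{3} \cdot 0 = - \frac{5}{3} + 0 = - \frac{5}{3} \approx -1.6667$)
$E{\left(k \right)} = -3 + 2 k$ ($E{\left(k \right)} = -2 + \left(\left(k + k\right) - 1\right) = -2 + \left(2 k - 1\right) = -2 + \left(-1 + 2 k\right) = -3 + 2 k$)
$D{\left(V \right)} = \frac{1}{-4 + V}$
$F{\left(a \right)} = 3 a$
$O = 9$ ($O = 3 \cdot 4 - \left(-3 + 2 \cdot 3\right) = 12 - \left(-3 + 6\right) = 12 - 3 = 9$)
$O D{\left(m \right)} = \frac{9}{-4 - \frac{5}{3}} = \frac{9}{- \frac{17}{3}} = 9 \left(- \frac{3}{17}\right) = - \frac{27}{17}$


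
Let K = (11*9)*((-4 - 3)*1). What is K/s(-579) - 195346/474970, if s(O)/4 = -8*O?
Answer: -658087483/1466707360 ≈ -0.44868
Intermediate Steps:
s(O) = -32*O (s(O) = 4*(-8*O) = -32*O)
K = -693 (K = 99*(-7*1) = 99*(-7) = -693)
K/s(-579) - 195346/474970 = -693/((-32*(-579))) - 195346/474970 = -693/18528 - 195346*1/474970 = -693*1/18528 - 97673/237485 = -231/6176 - 97673/237485 = -658087483/1466707360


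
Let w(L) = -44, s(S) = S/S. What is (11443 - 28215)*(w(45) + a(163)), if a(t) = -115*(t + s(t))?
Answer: 317057888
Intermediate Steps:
s(S) = 1
a(t) = -115 - 115*t (a(t) = -115*(t + 1) = -115*(1 + t) = -115 - 115*t)
(11443 - 28215)*(w(45) + a(163)) = (11443 - 28215)*(-44 + (-115 - 115*163)) = -16772*(-44 + (-115 - 18745)) = -16772*(-44 - 18860) = -16772*(-18904) = 317057888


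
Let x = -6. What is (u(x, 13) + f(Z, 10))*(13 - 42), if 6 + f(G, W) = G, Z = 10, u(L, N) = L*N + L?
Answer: 2320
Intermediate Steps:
u(L, N) = L + L*N
f(G, W) = -6 + G
(u(x, 13) + f(Z, 10))*(13 - 42) = (-6*(1 + 13) + (-6 + 10))*(13 - 42) = (-6*14 + 4)*(-29) = (-84 + 4)*(-29) = -80*(-29) = 2320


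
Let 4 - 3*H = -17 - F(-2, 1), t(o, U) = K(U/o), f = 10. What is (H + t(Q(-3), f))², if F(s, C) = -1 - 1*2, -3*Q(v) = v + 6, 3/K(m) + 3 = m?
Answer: 5625/169 ≈ 33.284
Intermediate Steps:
K(m) = 3/(-3 + m)
Q(v) = -2 - v/3 (Q(v) = -(v + 6)/3 = -(6 + v)/3 = -2 - v/3)
F(s, C) = -3 (F(s, C) = -1 - 2 = -3)
t(o, U) = 3/(-3 + U/o)
H = 6 (H = 4/3 - (-17 - 1*(-3))/3 = 4/3 - (-17 + 3)/3 = 4/3 - ⅓*(-14) = 4/3 + 14/3 = 6)
(H + t(Q(-3), f))² = (6 + 3*(-2 - ⅓*(-3))/(10 - 3*(-2 - ⅓*(-3))))² = (6 + 3*(-2 + 1)/(10 - 3*(-2 + 1)))² = (6 + 3*(-1)/(10 - 3*(-1)))² = (6 + 3*(-1)/(10 + 3))² = (6 + 3*(-1)/13)² = (6 + 3*(-1)*(1/13))² = (6 - 3/13)² = (75/13)² = 5625/169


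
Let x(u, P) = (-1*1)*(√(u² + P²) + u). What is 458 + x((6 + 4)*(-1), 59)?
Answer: 468 - √3581 ≈ 408.16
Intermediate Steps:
x(u, P) = -u - √(P² + u²) (x(u, P) = -(√(P² + u²) + u) = -(u + √(P² + u²)) = -u - √(P² + u²))
458 + x((6 + 4)*(-1), 59) = 458 + (-(6 + 4)*(-1) - √(59² + ((6 + 4)*(-1))²)) = 458 + (-10*(-1) - √(3481 + (10*(-1))²)) = 458 + (-1*(-10) - √(3481 + (-10)²)) = 458 + (10 - √(3481 + 100)) = 458 + (10 - √3581) = 468 - √3581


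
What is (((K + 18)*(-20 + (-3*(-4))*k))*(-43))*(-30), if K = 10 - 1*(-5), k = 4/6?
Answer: -510840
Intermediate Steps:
k = 2/3 (k = 4*(1/6) = 2/3 ≈ 0.66667)
K = 15 (K = 10 + 5 = 15)
(((K + 18)*(-20 + (-3*(-4))*k))*(-43))*(-30) = (((15 + 18)*(-20 - 3*(-4)*(2/3)))*(-43))*(-30) = ((33*(-20 + 12*(2/3)))*(-43))*(-30) = ((33*(-20 + 8))*(-43))*(-30) = ((33*(-12))*(-43))*(-30) = -396*(-43)*(-30) = 17028*(-30) = -510840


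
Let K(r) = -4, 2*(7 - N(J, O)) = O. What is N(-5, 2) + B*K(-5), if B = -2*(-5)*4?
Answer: -154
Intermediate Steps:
N(J, O) = 7 - O/2
B = 40 (B = 10*4 = 40)
N(-5, 2) + B*K(-5) = (7 - ½*2) + 40*(-4) = (7 - 1) - 160 = 6 - 160 = -154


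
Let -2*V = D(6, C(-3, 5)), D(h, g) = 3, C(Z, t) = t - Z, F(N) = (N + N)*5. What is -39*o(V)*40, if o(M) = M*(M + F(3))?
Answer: 66690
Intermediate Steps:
F(N) = 10*N (F(N) = (2*N)*5 = 10*N)
V = -3/2 (V = -1/2*3 = -3/2 ≈ -1.5000)
o(M) = M*(30 + M) (o(M) = M*(M + 10*3) = M*(M + 30) = M*(30 + M))
-39*o(V)*40 = -(-117)*(30 - 3/2)/2*40 = -(-117)*57/(2*2)*40 = -39*(-171/4)*40 = (6669/4)*40 = 66690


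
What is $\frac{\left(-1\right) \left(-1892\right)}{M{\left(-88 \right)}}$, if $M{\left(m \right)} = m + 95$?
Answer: $\frac{1892}{7} \approx 270.29$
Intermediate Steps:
$M{\left(m \right)} = 95 + m$
$\frac{\left(-1\right) \left(-1892\right)}{M{\left(-88 \right)}} = \frac{\left(-1\right) \left(-1892\right)}{95 - 88} = \frac{1892}{7}$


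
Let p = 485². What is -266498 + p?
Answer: -31273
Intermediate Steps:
p = 235225
-266498 + p = -266498 + 235225 = -31273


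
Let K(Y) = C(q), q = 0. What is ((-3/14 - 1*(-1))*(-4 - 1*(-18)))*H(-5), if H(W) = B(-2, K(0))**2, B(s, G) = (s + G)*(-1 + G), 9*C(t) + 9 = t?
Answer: 396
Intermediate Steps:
C(t) = -1 + t/9
K(Y) = -1 (K(Y) = -1 + (1/9)*0 = -1 + 0 = -1)
B(s, G) = (-1 + G)*(G + s) (B(s, G) = (G + s)*(-1 + G) = (-1 + G)*(G + s))
H(W) = 36 (H(W) = ((-1)**2 - 1*(-1) - 1*(-2) - 1*(-2))**2 = (1 + 1 + 2 + 2)**2 = 6**2 = 36)
((-3/14 - 1*(-1))*(-4 - 1*(-18)))*H(-5) = ((-3/14 - 1*(-1))*(-4 - 1*(-18)))*36 = ((-3*1/14 + 1)*(-4 + 18))*36 = ((-3/14 + 1)*14)*36 = ((11/14)*14)*36 = 11*36 = 396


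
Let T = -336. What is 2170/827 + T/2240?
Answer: 40919/16540 ≈ 2.4739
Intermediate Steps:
2170/827 + T/2240 = 2170/827 - 336/2240 = 2170*(1/827) - 336*1/2240 = 2170/827 - 3/20 = 40919/16540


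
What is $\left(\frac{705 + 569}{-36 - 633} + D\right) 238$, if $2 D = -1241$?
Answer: $- \frac{99100463}{669} \approx -1.4813 \cdot 10^{5}$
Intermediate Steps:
$D = - \frac{1241}{2}$ ($D = \frac{1}{2} \left(-1241\right) = - \frac{1241}{2} \approx -620.5$)
$\left(\frac{705 + 569}{-36 - 633} + D\right) 238 = \left(\frac{705 + 569}{-36 - 633} - \frac{1241}{2}\right) 238 = \left(\frac{1274}{-669} - \frac{1241}{2}\right) 238 = \left(1274 \left(- \frac{1}{669}\right) - \frac{1241}{2}\right) 238 = \left(- \frac{1274}{669} - \frac{1241}{2}\right) 238 = \left(- \frac{832777}{1338}\right) 238 = - \frac{99100463}{669}$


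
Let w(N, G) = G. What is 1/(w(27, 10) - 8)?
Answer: 1/2 ≈ 0.50000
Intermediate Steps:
1/(w(27, 10) - 8) = 1/(10 - 8) = 1/2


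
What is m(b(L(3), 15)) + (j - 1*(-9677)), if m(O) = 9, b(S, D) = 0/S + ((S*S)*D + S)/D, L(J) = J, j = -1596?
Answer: 8090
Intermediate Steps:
b(S, D) = (S + D*S**2)/D (b(S, D) = 0 + (S**2*D + S)/D = 0 + (D*S**2 + S)/D = 0 + (S + D*S**2)/D = (S + D*S**2)/D)
m(b(L(3), 15)) + (j - 1*(-9677)) = 9 + (-1596 - 1*(-9677)) = 9 + (-1596 + 9677) = 9 + 8081 = 8090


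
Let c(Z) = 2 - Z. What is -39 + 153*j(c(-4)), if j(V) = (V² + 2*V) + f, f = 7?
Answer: 8376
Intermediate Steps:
j(V) = 7 + V² + 2*V (j(V) = (V² + 2*V) + 7 = 7 + V² + 2*V)
-39 + 153*j(c(-4)) = -39 + 153*(7 + (2 - 1*(-4))² + 2*(2 - 1*(-4))) = -39 + 153*(7 + (2 + 4)² + 2*(2 + 4)) = -39 + 153*(7 + 6² + 2*6) = -39 + 153*(7 + 36 + 12) = -39 + 153*55 = -39 + 8415 = 8376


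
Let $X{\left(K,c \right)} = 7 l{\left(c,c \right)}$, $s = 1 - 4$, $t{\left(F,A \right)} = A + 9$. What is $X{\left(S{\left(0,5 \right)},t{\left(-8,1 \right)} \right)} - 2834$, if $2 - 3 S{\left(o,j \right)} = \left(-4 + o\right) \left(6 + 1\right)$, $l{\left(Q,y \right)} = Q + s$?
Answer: $-2785$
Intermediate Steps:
$t{\left(F,A \right)} = 9 + A$
$s = -3$ ($s = 1 - 4 = -3$)
$l{\left(Q,y \right)} = -3 + Q$ ($l{\left(Q,y \right)} = Q - 3 = -3 + Q$)
$S{\left(o,j \right)} = 10 - \frac{7 o}{3}$ ($S{\left(o,j \right)} = \frac{2}{3} - \frac{\left(-4 + o\right) \left(6 + 1\right)}{3} = \frac{2}{3} - \frac{\left(-4 + o\right) 7}{3} = \frac{2}{3} - \frac{-28 + 7 o}{3} = \frac{2}{3} - \left(- \frac{28}{3} + \frac{7 o}{3}\right) = 10 - \frac{7 o}{3}$)
$X{\left(K,c \right)} = -21 + 7 c$ ($X{\left(K,c \right)} = 7 \left(-3 + c\right) = -21 + 7 c$)
$X{\left(S{\left(0,5 \right)},t{\left(-8,1 \right)} \right)} - 2834 = \left(-21 + 7 \left(9 + 1\right)\right) - 2834 = \left(-21 + 7 \cdot 10\right) - 2834 = \left(-21 + 70\right) - 2834 = 49 - 2834 = -2785$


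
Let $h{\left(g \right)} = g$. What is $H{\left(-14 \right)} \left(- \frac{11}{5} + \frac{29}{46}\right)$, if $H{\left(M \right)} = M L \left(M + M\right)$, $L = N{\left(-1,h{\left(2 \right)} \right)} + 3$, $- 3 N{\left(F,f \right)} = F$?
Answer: $- \frac{141512}{69} \approx -2050.9$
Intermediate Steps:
$N{\left(F,f \right)} = - \frac{F}{3}$
$L = \frac{10}{3}$ ($L = \left(- \frac{1}{3}\right) \left(-1\right) + 3 = \frac{1}{3} + 3 = \frac{10}{3} \approx 3.3333$)
$H{\left(M \right)} = \frac{20 M^{2}}{3}$ ($H{\left(M \right)} = M \frac{10}{3} \left(M + M\right) = \frac{10 M}{3} \cdot 2 M = \frac{20 M^{2}}{3}$)
$H{\left(-14 \right)} \left(- \frac{11}{5} + \frac{29}{46}\right) = \frac{20 \left(-14\right)^{2}}{3} \left(- \frac{11}{5} + \frac{29}{46}\right) = \frac{20}{3} \cdot 196 \left(\left(-11\right) \frac{1}{5} + 29 \cdot \frac{1}{46}\right) = \frac{3920 \left(- \frac{11}{5} + \frac{29}{46}\right)}{3} = \frac{3920}{3} \left(- \frac{361}{230}\right) = - \frac{141512}{69}$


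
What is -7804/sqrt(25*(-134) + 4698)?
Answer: -3902*sqrt(337)/337 ≈ -212.56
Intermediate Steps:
-7804/sqrt(25*(-134) + 4698) = -7804/sqrt(-3350 + 4698) = -7804*sqrt(337)/674 = -3902*sqrt(337)/337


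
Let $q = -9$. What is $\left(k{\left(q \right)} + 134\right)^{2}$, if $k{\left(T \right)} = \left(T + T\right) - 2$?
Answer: $12996$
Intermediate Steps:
$k{\left(T \right)} = -2 + 2 T$ ($k{\left(T \right)} = 2 T - 2 = -2 + 2 T$)
$\left(k{\left(q \right)} + 134\right)^{2} = \left(\left(-2 + 2 \left(-9\right)\right) + 134\right)^{2} = \left(\left(-2 - 18\right) + 134\right)^{2} = \left(-20 + 134\right)^{2} = 114^{2} = 12996$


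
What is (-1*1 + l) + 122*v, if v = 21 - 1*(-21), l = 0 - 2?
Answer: 5121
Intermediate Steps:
l = -2
v = 42 (v = 21 + 21 = 42)
(-1*1 + l) + 122*v = (-1*1 - 2) + 122*42 = (-1 - 2) + 5124 = -3 + 5124 = 5121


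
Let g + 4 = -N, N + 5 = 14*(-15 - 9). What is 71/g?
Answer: 71/337 ≈ 0.21068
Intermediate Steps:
N = -341 (N = -5 + 14*(-15 - 9) = -5 + 14*(-24) = -5 - 336 = -341)
g = 337 (g = -4 - 1*(-341) = -4 + 341 = 337)
71/g = 71/337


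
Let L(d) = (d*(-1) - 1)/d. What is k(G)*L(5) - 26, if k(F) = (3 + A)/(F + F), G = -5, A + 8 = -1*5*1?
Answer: -136/5 ≈ -27.200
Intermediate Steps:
A = -13 (A = -8 - 1*5*1 = -8 - 5*1 = -8 - 5 = -13)
L(d) = (-1 - d)/d (L(d) = (-d - 1)/d = (-1 - d)/d)
k(F) = -5/F (k(F) = (3 - 13)/(F + F) = -10*1/(2*F) = -5/F)
k(G)*L(5) - 26 = (-5/(-5))*((-1 - 1*5)/5) - 26 = (-5*(-⅕))*((-1 - 5)/5) - 26 = 1*((⅕)*(-6)) - 26 = 1*(-6/5) - 26 = -6/5 - 26 = -136/5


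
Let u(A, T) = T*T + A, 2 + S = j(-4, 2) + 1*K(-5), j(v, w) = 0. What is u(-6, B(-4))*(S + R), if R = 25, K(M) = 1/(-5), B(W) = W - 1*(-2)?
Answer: -228/5 ≈ -45.600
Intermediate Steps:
B(W) = 2 + W (B(W) = W + 2 = 2 + W)
K(M) = -⅕
S = -11/5 (S = -2 + (0 + 1*(-⅕)) = -2 + (0 - ⅕) = -2 - ⅕ = -11/5 ≈ -2.2000)
u(A, T) = A + T² (u(A, T) = T² + A = A + T²)
u(-6, B(-4))*(S + R) = (-6 + (2 - 4)²)*(-11/5 + 25) = (-6 + (-2)²)*(114/5) = (-6 + 4)*(114/5) = -2*114/5 = -228/5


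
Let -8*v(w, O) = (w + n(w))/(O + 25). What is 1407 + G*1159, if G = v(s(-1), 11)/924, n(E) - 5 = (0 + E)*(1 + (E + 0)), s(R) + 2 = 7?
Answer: 46796653/33264 ≈ 1406.8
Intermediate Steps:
s(R) = 5 (s(R) = -2 + 7 = 5)
n(E) = 5 + E*(1 + E) (n(E) = 5 + (0 + E)*(1 + (E + 0)) = 5 + E*(1 + E))
v(w, O) = -(5 + w² + 2*w)/(8*(25 + O)) (v(w, O) = -(w + (5 + w + w²))/(8*(O + 25)) = -(5 + w² + 2*w)/(8*(25 + O)))
G = -5/33264 (G = ((-5 - 1*5² - 2*5)/(8*(25 + 11)))/924 = ((⅛)*(-5 - 1*25 - 10)/36)*(1/924) = ((⅛)*(1/36)*(-5 - 25 - 10))*(1/924) = ((⅛)*(1/36)*(-40))*(1/924) = -5/36*1/924 = -5/33264 ≈ -0.00015031)
1407 + G*1159 = 1407 - 5/33264*1159 = 1407 - 5795/33264 = 46796653/33264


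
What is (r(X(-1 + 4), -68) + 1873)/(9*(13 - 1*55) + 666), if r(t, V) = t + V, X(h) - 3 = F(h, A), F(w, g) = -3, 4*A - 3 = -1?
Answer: 1805/288 ≈ 6.2674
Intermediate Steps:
A = 1/2 (A = 3/4 + (1/4)*(-1) = 3/4 - 1/4 = 1/2 ≈ 0.50000)
X(h) = 0 (X(h) = 3 - 3 = 0)
r(t, V) = V + t
(r(X(-1 + 4), -68) + 1873)/(9*(13 - 1*55) + 666) = ((-68 + 0) + 1873)/(9*(13 - 1*55) + 666) = (-68 + 1873)/(9*(13 - 55) + 666) = 1805/(9*(-42) + 666) = 1805/(-378 + 666) = 1805/288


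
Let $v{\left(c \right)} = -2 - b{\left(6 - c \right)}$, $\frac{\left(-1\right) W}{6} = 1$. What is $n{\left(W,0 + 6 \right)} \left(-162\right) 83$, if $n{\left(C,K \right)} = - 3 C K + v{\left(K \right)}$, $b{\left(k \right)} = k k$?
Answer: $-1425276$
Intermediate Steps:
$W = -6$ ($W = \left(-6\right) 1 = -6$)
$b{\left(k \right)} = k^{2}$
$v{\left(c \right)} = -2 - \left(6 - c\right)^{2}$
$n{\left(C,K \right)} = -2 - \left(-6 + K\right)^{2} - 3 C K$ ($n{\left(C,K \right)} = - 3 C K - \left(2 + \left(-6 + K\right)^{2}\right) = -2 - \left(-6 + K\right)^{2} - 3 C K$)
$n{\left(W,0 + 6 \right)} \left(-162\right) 83 = \left(-2 - \left(-6 + \left(0 + 6\right)\right)^{2} - - 18 \left(0 + 6\right)\right) \left(-162\right) 83 = \left(-2 - \left(-6 + 6\right)^{2} - \left(-18\right) 6\right) \left(-162\right) 83 = \left(-2 - 0^{2} + 108\right) \left(-162\right) 83 = \left(-2 - 0 + 108\right) \left(-162\right) 83 = \left(-2 + 0 + 108\right) \left(-162\right) 83 = 106 \left(-162\right) 83 = \left(-17172\right) 83 = -1425276$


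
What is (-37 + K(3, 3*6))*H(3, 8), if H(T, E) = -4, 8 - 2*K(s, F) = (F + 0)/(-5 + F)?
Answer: 1752/13 ≈ 134.77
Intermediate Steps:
K(s, F) = 4 - F/(2*(-5 + F)) (K(s, F) = 4 - (F + 0)/(2*(-5 + F)) = 4 - F/(2*(-5 + F)))
(-37 + K(3, 3*6))*H(3, 8) = (-37 + (-40 + 7*(3*6))/(2*(-5 + 3*6)))*(-4) = (-37 + (-40 + 7*18)/(2*(-5 + 18)))*(-4) = (-37 + (½)*(-40 + 126)/13)*(-4) = (-37 + (½)*(1/13)*86)*(-4) = (-37 + 43/13)*(-4) = -438/13*(-4) = 1752/13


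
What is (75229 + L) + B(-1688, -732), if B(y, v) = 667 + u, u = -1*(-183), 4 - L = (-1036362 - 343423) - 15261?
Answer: 1471129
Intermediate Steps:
L = 1395050 (L = 4 - ((-1036362 - 343423) - 15261) = 4 - (-1379785 - 15261) = 4 - 1*(-1395046) = 4 + 1395046 = 1395050)
u = 183
B(y, v) = 850 (B(y, v) = 667 + 183 = 850)
(75229 + L) + B(-1688, -732) = (75229 + 1395050) + 850 = 1470279 + 850 = 1471129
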